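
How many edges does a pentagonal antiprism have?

An antiprism on an n-gon has two n-gon caps and 2n triangles: V = 2·5 = 10, E = 4·5 = 20, F = 2·5 + 2 = 12.
Check: V − E + F = 10 − 20 + 12 = 2.

20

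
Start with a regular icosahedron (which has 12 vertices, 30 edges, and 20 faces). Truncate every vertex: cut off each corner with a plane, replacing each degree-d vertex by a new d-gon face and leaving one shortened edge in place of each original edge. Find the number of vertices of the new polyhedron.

60

Truncation replaces each original edge-end by a new vertex, so V′ = 2E = 60.
Each original edge survives, and each old vertex of degree d contributes d new edges; summing degrees gives Σd = 2E, so E′ = E + 2E = 3E = 90.
Each original face survives and each original vertex becomes one new face: F′ = F + V = 32.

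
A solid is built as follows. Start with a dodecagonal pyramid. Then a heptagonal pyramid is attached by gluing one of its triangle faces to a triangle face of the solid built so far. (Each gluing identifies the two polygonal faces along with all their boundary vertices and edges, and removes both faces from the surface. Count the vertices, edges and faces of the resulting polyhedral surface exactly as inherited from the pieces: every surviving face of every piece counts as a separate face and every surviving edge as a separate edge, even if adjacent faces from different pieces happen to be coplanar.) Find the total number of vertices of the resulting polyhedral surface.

18

A dodecagonal pyramid: V=13, E=24, F=13.
Attach a heptagonal pyramid (V=8, E=14, F=8) along a 3-gon: merge 3 vertices and 3 edges, delete both glued faces → V=18, E=35, F=19.
Check: V − E + F = 18 − 35 + 19 = 2.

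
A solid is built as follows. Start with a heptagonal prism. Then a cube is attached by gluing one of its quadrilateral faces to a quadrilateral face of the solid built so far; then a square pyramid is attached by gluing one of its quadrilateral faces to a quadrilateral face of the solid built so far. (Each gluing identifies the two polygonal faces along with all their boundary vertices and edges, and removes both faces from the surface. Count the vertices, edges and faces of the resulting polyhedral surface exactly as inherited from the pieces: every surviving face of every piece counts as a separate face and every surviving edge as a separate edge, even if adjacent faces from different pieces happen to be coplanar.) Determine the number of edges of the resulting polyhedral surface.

A heptagonal prism: V=14, E=21, F=9.
Attach a cube (V=8, E=12, F=6) along a 4-gon: merge 4 vertices and 4 edges, delete both glued faces → V=18, E=29, F=13.
Attach a square pyramid (V=5, E=8, F=5) along a 4-gon: merge 4 vertices and 4 edges, delete both glued faces → V=19, E=33, F=16.
Check: V − E + F = 19 − 33 + 16 = 2.

33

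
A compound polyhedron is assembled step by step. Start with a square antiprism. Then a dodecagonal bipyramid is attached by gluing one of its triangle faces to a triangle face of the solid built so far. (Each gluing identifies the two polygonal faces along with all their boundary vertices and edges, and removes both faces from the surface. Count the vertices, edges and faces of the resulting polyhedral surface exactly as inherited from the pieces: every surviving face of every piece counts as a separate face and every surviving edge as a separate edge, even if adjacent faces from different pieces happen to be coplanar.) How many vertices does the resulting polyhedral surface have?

19

A square antiprism: V=8, E=16, F=10.
Attach a dodecagonal bipyramid (V=14, E=36, F=24) along a 3-gon: merge 3 vertices and 3 edges, delete both glued faces → V=19, E=49, F=32.
Check: V − E + F = 19 − 49 + 32 = 2.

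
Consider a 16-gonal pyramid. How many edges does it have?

A pyramid on an n-gon base has one n-gon and n triangles: V = 16 + 1 = 17, E = 2·16 = 32, F = 16 + 1 = 17.

32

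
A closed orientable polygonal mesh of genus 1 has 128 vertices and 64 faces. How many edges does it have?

192

For a closed orientable surface of genus 1, χ = 2 − 2·1 = 0.
E = V + F − (0) = 128 + 64 − (0) = 192.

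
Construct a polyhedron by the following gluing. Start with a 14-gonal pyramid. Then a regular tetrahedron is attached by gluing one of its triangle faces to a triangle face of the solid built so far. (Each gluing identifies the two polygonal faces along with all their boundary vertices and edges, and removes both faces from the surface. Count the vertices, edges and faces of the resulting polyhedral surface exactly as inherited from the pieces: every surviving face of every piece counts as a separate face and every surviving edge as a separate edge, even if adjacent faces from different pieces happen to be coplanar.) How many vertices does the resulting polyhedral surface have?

A 14-gonal pyramid: V=15, E=28, F=15.
Attach a regular tetrahedron (V=4, E=6, F=4) along a 3-gon: merge 3 vertices and 3 edges, delete both glued faces → V=16, E=31, F=17.
Check: V − E + F = 16 − 31 + 17 = 2.

16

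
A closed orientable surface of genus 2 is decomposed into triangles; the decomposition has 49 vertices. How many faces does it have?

χ = 2 − 2·2 = -2, and every face is a triangle so 3F = 2E.
V − E + F = -2 with E = 3F/2 gives 49 − (3/2 − 1)·F = -2, so F = 102 and E = 153.

102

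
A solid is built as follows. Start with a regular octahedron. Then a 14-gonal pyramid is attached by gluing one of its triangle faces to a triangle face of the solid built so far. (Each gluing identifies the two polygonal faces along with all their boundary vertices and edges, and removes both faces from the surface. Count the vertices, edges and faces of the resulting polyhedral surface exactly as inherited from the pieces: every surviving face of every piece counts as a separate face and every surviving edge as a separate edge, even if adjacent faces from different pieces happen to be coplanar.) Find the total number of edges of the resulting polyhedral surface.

A regular octahedron: V=6, E=12, F=8.
Attach a 14-gonal pyramid (V=15, E=28, F=15) along a 3-gon: merge 3 vertices and 3 edges, delete both glued faces → V=18, E=37, F=21.
Check: V − E + F = 18 − 37 + 21 = 2.

37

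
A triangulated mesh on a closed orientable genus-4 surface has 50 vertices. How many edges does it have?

168

χ = 2 − 2·4 = -6, and every face is a triangle so 3F = 2E.
V − E + F = -6 with E = 3F/2 gives 50 − (3/2 − 1)·F = -6, so F = 112 and E = 168.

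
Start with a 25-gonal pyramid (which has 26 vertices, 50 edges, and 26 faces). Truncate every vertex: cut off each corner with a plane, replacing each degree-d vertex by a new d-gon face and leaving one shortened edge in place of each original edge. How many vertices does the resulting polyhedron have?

Truncation replaces each original edge-end by a new vertex, so V′ = 2E = 100.
Each original edge survives, and each old vertex of degree d contributes d new edges; summing degrees gives Σd = 2E, so E′ = E + 2E = 3E = 150.
Each original face survives and each original vertex becomes one new face: F′ = F + V = 52.

100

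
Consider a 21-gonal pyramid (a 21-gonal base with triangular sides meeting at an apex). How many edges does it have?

42

A pyramid on an n-gon base has one n-gon and n triangles: V = 21 + 1 = 22, E = 2·21 = 42, F = 21 + 1 = 22.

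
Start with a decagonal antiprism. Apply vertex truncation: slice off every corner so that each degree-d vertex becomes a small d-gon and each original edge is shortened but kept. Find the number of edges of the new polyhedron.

The base solid has V = 20, E = 40, F = 22.
Truncation replaces each original edge-end by a new vertex, so V′ = 2E = 80.
Each original edge survives, and each old vertex of degree d contributes d new edges; summing degrees gives Σd = 2E, so E′ = E + 2E = 3E = 120.
Each original face survives and each original vertex becomes one new face: F′ = F + V = 42.

120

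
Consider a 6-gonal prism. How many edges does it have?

18

A prism on an n-gon has two n-gon bases and n rectangular sides: V = 2·6 = 12, E = 3·6 = 18, F = 6 + 2 = 8.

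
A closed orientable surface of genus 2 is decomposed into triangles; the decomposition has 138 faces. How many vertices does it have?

χ = 2 − 2·2 = -2, and every face is a triangle so 3F = 2E.
E = 3·138/2 = 207. Then V = -2 + E − F = -2 + 207 − 138 = 67.

67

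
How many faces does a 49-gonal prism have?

51

A prism on an n-gon has two n-gon bases and n rectangular sides: V = 2·49 = 98, E = 3·49 = 147, F = 49 + 2 = 51.
Check: V − E + F = 98 − 147 + 51 = 2.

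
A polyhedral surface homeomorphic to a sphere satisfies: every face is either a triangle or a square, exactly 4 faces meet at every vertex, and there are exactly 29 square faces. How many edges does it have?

Let x be the number of triangles; then F = 29 + x.
Edge–face incidences: 2E = 4·29 + 3·x = 116 + 3x.
Every vertex has degree 4, so 4V = 2E.
Euler: V − E + F = 2 ⇒ (2E)/4 − E + (29 + x) = 2.
Multiply by 8: 2·(2E) − 4·(2E) + 8·(29 + x) = 16, i.e. 232 + 8x − 2·(116 + 3x) = 16.
Collecting terms: 2x = 16, so x = 8.
Then 2E = 116 + 3·8 = 140, so E = 70, V = 2E/4 = 35, F = 29 + 8 = 37.

70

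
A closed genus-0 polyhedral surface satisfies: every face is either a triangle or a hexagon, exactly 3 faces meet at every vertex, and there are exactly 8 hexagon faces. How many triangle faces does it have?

4

Let x be the number of triangles; then F = 8 + x.
Edge–face incidences: 2E = 6·8 + 3·x = 48 + 3x.
Every vertex has degree 3, so 3V = 2E.
Euler: V − E + F = 2 ⇒ (2E)/3 − E + (8 + x) = 2.
Multiply by 6: 2·(2E) − 3·(2E) + 6·(8 + x) = 12, i.e. 48 + 6x − (48 + 3x) = 12.
Collecting terms: 3x = 12, so x = 4.
Then 2E = 48 + 3·4 = 60, so E = 30, V = 2E/3 = 20, F = 8 + 4 = 12.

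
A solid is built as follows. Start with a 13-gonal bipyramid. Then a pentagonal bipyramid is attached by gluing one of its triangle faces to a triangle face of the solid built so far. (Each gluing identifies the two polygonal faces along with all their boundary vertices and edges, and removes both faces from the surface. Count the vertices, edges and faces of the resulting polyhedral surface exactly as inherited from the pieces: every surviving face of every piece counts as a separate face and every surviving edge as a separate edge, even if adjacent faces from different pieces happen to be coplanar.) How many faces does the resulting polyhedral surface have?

A 13-gonal bipyramid: V=15, E=39, F=26.
Attach a pentagonal bipyramid (V=7, E=15, F=10) along a 3-gon: merge 3 vertices and 3 edges, delete both glued faces → V=19, E=51, F=34.
Check: V − E + F = 19 − 51 + 34 = 2.

34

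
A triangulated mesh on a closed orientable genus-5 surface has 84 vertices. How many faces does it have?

χ = 2 − 2·5 = -8, and every face is a triangle so 3F = 2E.
V − E + F = -8 with E = 3F/2 gives 84 − (3/2 − 1)·F = -8, so F = 184 and E = 276.

184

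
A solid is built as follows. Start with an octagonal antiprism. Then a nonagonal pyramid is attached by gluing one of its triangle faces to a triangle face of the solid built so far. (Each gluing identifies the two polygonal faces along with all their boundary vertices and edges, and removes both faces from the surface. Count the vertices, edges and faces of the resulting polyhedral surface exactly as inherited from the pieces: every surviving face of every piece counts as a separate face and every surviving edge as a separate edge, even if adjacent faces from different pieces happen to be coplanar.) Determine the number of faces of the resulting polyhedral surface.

26

An octagonal antiprism: V=16, E=32, F=18.
Attach a nonagonal pyramid (V=10, E=18, F=10) along a 3-gon: merge 3 vertices and 3 edges, delete both glued faces → V=23, E=47, F=26.
Check: V − E + F = 23 − 47 + 26 = 2.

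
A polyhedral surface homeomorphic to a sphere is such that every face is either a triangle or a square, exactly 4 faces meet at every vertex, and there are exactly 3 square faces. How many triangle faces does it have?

8

Let x be the number of triangles; then F = 3 + x.
Edge–face incidences: 2E = 4·3 + 3·x = 12 + 3x.
Every vertex has degree 4, so 4V = 2E.
Euler: V − E + F = 2 ⇒ (2E)/4 − E + (3 + x) = 2.
Multiply by 8: 2·(2E) − 4·(2E) + 8·(3 + x) = 16, i.e. 24 + 8x − 2·(12 + 3x) = 16.
Collecting terms: 2x = 16, so x = 8.
Then 2E = 12 + 3·8 = 36, so E = 18, V = 2E/4 = 9, F = 3 + 8 = 11.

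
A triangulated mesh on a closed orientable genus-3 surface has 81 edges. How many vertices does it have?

χ = 2 − 2·3 = -4, and every face is a triangle so 3F = 2E.
F = 2E/3 = 54. Then V = -4 + E − F = -4 + 81 − 54 = 23.

23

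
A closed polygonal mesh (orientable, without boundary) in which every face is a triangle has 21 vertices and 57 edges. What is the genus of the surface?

0

Every face is a triangle and each edge borders two faces, so 3F = 2·57, giving F = 38.
χ = V − E + F = 21 − 57 + 38 = 2.
For a closed orientable surface χ = 2 − 2g, so g = (2 − (2))/2 = 0.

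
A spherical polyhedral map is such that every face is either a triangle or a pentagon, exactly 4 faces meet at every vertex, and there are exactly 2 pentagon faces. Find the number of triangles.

10

Let x be the number of triangles; then F = 2 + x.
Edge–face incidences: 2E = 5·2 + 3·x = 10 + 3x.
Every vertex has degree 4, so 4V = 2E.
Euler: V − E + F = 2 ⇒ (2E)/4 − E + (2 + x) = 2.
Multiply by 8: 2·(2E) − 4·(2E) + 8·(2 + x) = 16, i.e. 16 + 8x − 2·(10 + 3x) = 16.
Collecting terms: 2x − 4 = 16, so 2x = 20, so x = 10.
Then 2E = 10 + 3·10 = 40, so E = 20, V = 2E/4 = 10, F = 2 + 10 = 12.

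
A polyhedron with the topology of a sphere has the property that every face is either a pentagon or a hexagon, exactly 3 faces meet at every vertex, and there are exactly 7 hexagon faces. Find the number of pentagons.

12

Let x be the number of pentagons; then F = 7 + x.
Edge–face incidences: 2E = 6·7 + 5·x = 42 + 5x.
Every vertex has degree 3, so 3V = 2E.
Euler: V − E + F = 2 ⇒ (2E)/3 − E + (7 + x) = 2.
Multiply by 6: 2·(2E) − 3·(2E) + 6·(7 + x) = 12, i.e. 42 + 6x − (42 + 5x) = 12.
Collecting terms: x = 12.
Then 2E = 42 + 5·12 = 102, so E = 51, V = 2E/3 = 34, F = 7 + 12 = 19.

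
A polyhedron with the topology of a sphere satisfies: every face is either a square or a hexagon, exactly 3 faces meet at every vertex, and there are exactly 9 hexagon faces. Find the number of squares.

Let x be the number of squares; then F = 9 + x.
Edge–face incidences: 2E = 6·9 + 4·x = 54 + 4x.
Every vertex has degree 3, so 3V = 2E.
Euler: V − E + F = 2 ⇒ (2E)/3 − E + (9 + x) = 2.
Multiply by 6: 2·(2E) − 3·(2E) + 6·(9 + x) = 12, i.e. 54 + 6x − (54 + 4x) = 12.
Collecting terms: 2x = 12, so x = 6.
Then 2E = 54 + 4·6 = 78, so E = 39, V = 2E/3 = 26, F = 9 + 6 = 15.

6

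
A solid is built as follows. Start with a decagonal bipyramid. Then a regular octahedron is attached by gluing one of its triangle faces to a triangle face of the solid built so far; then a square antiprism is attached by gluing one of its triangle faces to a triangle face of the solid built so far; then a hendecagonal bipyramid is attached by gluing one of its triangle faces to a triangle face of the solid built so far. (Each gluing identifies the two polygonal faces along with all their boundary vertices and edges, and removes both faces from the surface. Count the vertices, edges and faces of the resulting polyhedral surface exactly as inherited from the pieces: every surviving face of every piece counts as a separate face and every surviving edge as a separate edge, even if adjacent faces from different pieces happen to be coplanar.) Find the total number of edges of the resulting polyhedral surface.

82

A decagonal bipyramid: V=12, E=30, F=20.
Attach a regular octahedron (V=6, E=12, F=8) along a 3-gon: merge 3 vertices and 3 edges, delete both glued faces → V=15, E=39, F=26.
Attach a square antiprism (V=8, E=16, F=10) along a 3-gon: merge 3 vertices and 3 edges, delete both glued faces → V=20, E=52, F=34.
Attach a hendecagonal bipyramid (V=13, E=33, F=22) along a 3-gon: merge 3 vertices and 3 edges, delete both glued faces → V=30, E=82, F=54.
Check: V − E + F = 30 − 82 + 54 = 2.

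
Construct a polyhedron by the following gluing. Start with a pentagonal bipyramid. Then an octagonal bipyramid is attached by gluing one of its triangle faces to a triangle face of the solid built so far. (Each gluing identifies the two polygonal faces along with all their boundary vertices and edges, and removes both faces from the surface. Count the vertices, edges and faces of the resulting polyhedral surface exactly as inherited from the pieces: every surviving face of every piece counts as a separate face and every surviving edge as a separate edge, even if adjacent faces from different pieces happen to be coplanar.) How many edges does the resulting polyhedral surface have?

36

A pentagonal bipyramid: V=7, E=15, F=10.
Attach an octagonal bipyramid (V=10, E=24, F=16) along a 3-gon: merge 3 vertices and 3 edges, delete both glued faces → V=14, E=36, F=24.
Check: V − E + F = 14 − 36 + 24 = 2.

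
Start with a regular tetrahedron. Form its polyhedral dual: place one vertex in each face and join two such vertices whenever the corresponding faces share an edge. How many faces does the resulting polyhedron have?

The base solid has V = 4, E = 6, F = 4.
The dual swaps V and F and preserves E: V′ = F = 4, E′ = E = 6, F′ = V = 4.

4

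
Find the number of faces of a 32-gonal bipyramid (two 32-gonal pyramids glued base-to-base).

64

A bipyramid over an n-gon has 2n triangular faces and n + 2 vertices: V = 32 + 2 = 34, E = 3·32 = 96, F = 2·32 = 64.
Check: V − E + F = 34 − 96 + 64 = 2.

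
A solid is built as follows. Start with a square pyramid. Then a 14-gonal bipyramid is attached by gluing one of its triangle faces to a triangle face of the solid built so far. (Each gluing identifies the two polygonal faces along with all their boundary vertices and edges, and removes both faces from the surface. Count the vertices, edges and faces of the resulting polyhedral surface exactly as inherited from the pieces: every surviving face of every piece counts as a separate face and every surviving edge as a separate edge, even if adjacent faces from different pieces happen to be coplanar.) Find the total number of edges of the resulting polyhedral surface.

A square pyramid: V=5, E=8, F=5.
Attach a 14-gonal bipyramid (V=16, E=42, F=28) along a 3-gon: merge 3 vertices and 3 edges, delete both glued faces → V=18, E=47, F=31.
Check: V − E + F = 18 − 47 + 31 = 2.

47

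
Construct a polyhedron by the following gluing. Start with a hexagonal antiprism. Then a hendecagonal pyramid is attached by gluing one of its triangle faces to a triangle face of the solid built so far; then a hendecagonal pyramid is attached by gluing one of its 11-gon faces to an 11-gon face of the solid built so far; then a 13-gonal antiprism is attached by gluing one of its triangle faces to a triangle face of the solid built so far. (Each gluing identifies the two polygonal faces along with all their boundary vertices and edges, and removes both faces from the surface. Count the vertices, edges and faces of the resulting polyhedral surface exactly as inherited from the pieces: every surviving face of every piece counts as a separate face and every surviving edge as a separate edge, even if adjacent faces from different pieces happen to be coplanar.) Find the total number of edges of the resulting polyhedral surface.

A hexagonal antiprism: V=12, E=24, F=14.
Attach a hendecagonal pyramid (V=12, E=22, F=12) along a 3-gon: merge 3 vertices and 3 edges, delete both glued faces → V=21, E=43, F=24.
Attach a hendecagonal pyramid (V=12, E=22, F=12) along an 11-gon: merge 11 vertices and 11 edges, delete both glued faces → V=22, E=54, F=34.
Attach a 13-gonal antiprism (V=26, E=52, F=28) along a 3-gon: merge 3 vertices and 3 edges, delete both glued faces → V=45, E=103, F=60.
Check: V − E + F = 45 − 103 + 60 = 2.

103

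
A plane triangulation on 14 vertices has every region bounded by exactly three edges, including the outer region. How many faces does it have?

In a plane triangulation 3F = 2E and V − E + F = 2, so F = 2V − 4 = 2·14 − 4 = 24.

24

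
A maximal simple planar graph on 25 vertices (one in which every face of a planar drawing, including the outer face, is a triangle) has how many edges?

69

In a plane triangulation 3F = 2E and V − E + F = 2, so E = 3V − 6 = 3·25 − 6 = 69.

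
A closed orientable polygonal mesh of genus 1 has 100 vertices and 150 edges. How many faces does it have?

For a closed orientable surface of genus 1, χ = 2 − 2·1 = 0.
F = 0 − V + E = 0 − 100 + 150 = 50.

50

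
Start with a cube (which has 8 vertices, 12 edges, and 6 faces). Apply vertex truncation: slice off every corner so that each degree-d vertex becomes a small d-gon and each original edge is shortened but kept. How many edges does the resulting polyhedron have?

36

Truncation replaces each original edge-end by a new vertex, so V′ = 2E = 24.
Each original edge survives, and each old vertex of degree d contributes d new edges; summing degrees gives Σd = 2E, so E′ = E + 2E = 3E = 36.
Each original face survives and each original vertex becomes one new face: F′ = F + V = 14.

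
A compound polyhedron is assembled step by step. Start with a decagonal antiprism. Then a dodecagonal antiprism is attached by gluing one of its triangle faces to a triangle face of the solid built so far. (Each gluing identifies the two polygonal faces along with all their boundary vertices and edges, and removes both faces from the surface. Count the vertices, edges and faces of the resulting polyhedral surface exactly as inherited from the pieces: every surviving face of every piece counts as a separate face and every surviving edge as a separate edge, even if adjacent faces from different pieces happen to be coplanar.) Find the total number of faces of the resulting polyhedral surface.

A decagonal antiprism: V=20, E=40, F=22.
Attach a dodecagonal antiprism (V=24, E=48, F=26) along a 3-gon: merge 3 vertices and 3 edges, delete both glued faces → V=41, E=85, F=46.
Check: V − E + F = 41 − 85 + 46 = 2.

46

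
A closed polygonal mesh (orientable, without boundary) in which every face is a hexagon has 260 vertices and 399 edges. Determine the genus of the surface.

Every face is a hexagon and each edge borders two faces, so 6F = 2·399, giving F = 133.
χ = V − E + F = 260 − 399 + 133 = -6.
For a closed orientable surface χ = 2 − 2g, so g = (2 − (-6))/2 = 4.

4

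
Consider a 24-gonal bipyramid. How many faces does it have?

A bipyramid over an n-gon has 2n triangular faces and n + 2 vertices: V = 24 + 2 = 26, E = 3·24 = 72, F = 2·24 = 48.

48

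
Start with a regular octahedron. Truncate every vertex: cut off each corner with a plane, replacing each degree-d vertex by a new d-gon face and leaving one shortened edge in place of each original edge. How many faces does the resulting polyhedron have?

14

The base solid has V = 6, E = 12, F = 8.
Truncation replaces each original edge-end by a new vertex, so V′ = 2E = 24.
Each original edge survives, and each old vertex of degree d contributes d new edges; summing degrees gives Σd = 2E, so E′ = E + 2E = 3E = 36.
Each original face survives and each original vertex becomes one new face: F′ = F + V = 14.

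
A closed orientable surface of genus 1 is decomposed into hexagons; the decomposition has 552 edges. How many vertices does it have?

χ = 2 − 2·1 = 0, and every face is a hexagon so 6F = 2E.
F = 2E/6 = 184. Then V = 0 + E − F = 0 + 552 − 184 = 368.

368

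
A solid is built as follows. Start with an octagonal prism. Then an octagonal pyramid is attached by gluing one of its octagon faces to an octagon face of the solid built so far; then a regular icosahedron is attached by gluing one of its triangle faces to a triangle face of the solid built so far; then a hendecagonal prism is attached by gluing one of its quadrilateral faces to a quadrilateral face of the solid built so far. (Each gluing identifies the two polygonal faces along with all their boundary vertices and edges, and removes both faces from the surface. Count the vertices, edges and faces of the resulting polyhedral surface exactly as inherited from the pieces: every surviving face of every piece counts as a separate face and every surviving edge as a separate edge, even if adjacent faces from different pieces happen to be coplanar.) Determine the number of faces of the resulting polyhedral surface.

46

An octagonal prism: V=16, E=24, F=10.
Attach an octagonal pyramid (V=9, E=16, F=9) along an 8-gon: merge 8 vertices and 8 edges, delete both glued faces → V=17, E=32, F=17.
Attach a regular icosahedron (V=12, E=30, F=20) along a 3-gon: merge 3 vertices and 3 edges, delete both glued faces → V=26, E=59, F=35.
Attach a hendecagonal prism (V=22, E=33, F=13) along a 4-gon: merge 4 vertices and 4 edges, delete both glued faces → V=44, E=88, F=46.
Check: V − E + F = 44 − 88 + 46 = 2.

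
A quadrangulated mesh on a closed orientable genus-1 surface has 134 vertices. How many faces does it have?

χ = 2 − 2·1 = 0, and every face is a square so 4F = 2E.
V − E + F = 0 with E = 4F/2 gives 134 − (4/2 − 1)·F = 0, so F = 134 and E = 268.

134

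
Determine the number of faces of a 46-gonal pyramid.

A pyramid on an n-gon base has one n-gon and n triangles: V = 46 + 1 = 47, E = 2·46 = 92, F = 46 + 1 = 47.

47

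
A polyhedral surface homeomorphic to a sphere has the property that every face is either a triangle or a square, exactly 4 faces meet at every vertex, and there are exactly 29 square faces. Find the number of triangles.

Let x be the number of triangles; then F = 29 + x.
Edge–face incidences: 2E = 4·29 + 3·x = 116 + 3x.
Every vertex has degree 4, so 4V = 2E.
Euler: V − E + F = 2 ⇒ (2E)/4 − E + (29 + x) = 2.
Multiply by 8: 2·(2E) − 4·(2E) + 8·(29 + x) = 16, i.e. 232 + 8x − 2·(116 + 3x) = 16.
Collecting terms: 2x = 16, so x = 8.
Then 2E = 116 + 3·8 = 140, so E = 70, V = 2E/4 = 35, F = 29 + 8 = 37.

8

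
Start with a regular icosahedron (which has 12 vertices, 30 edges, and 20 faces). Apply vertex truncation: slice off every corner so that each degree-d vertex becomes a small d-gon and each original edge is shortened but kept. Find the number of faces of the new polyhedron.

Truncation replaces each original edge-end by a new vertex, so V′ = 2E = 60.
Each original edge survives, and each old vertex of degree d contributes d new edges; summing degrees gives Σd = 2E, so E′ = E + 2E = 3E = 90.
Each original face survives and each original vertex becomes one new face: F′ = F + V = 32.

32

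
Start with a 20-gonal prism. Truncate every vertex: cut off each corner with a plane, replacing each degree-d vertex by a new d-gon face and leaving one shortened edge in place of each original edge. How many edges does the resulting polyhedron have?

The base solid has V = 40, E = 60, F = 22.
Truncation replaces each original edge-end by a new vertex, so V′ = 2E = 120.
Each original edge survives, and each old vertex of degree d contributes d new edges; summing degrees gives Σd = 2E, so E′ = E + 2E = 3E = 180.
Each original face survives and each original vertex becomes one new face: F′ = F + V = 62.

180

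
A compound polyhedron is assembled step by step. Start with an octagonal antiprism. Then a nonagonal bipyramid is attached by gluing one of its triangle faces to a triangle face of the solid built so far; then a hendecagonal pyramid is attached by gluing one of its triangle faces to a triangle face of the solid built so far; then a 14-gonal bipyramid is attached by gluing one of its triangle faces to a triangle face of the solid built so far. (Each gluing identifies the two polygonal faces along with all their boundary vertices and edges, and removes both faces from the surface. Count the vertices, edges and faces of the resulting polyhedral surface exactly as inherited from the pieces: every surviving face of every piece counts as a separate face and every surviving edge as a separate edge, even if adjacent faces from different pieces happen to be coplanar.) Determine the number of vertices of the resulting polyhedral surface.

An octagonal antiprism: V=16, E=32, F=18.
Attach a nonagonal bipyramid (V=11, E=27, F=18) along a 3-gon: merge 3 vertices and 3 edges, delete both glued faces → V=24, E=56, F=34.
Attach a hendecagonal pyramid (V=12, E=22, F=12) along a 3-gon: merge 3 vertices and 3 edges, delete both glued faces → V=33, E=75, F=44.
Attach a 14-gonal bipyramid (V=16, E=42, F=28) along a 3-gon: merge 3 vertices and 3 edges, delete both glued faces → V=46, E=114, F=70.
Check: V − E + F = 46 − 114 + 70 = 2.

46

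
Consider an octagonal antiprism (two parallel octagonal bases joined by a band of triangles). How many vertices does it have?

16

An antiprism on an n-gon has two n-gon caps and 2n triangles: V = 2·8 = 16, E = 4·8 = 32, F = 2·8 + 2 = 18.
Check: V − E + F = 16 − 32 + 18 = 2.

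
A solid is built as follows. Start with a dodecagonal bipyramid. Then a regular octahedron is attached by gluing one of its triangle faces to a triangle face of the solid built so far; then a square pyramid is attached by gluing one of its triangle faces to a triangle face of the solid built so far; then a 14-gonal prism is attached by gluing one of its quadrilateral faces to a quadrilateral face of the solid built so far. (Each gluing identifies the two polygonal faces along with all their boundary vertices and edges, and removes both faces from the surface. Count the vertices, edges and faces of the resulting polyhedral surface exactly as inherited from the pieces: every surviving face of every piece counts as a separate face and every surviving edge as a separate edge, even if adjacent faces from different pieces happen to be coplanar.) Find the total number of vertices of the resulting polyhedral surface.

A dodecagonal bipyramid: V=14, E=36, F=24.
Attach a regular octahedron (V=6, E=12, F=8) along a 3-gon: merge 3 vertices and 3 edges, delete both glued faces → V=17, E=45, F=30.
Attach a square pyramid (V=5, E=8, F=5) along a 3-gon: merge 3 vertices and 3 edges, delete both glued faces → V=19, E=50, F=33.
Attach a 14-gonal prism (V=28, E=42, F=16) along a 4-gon: merge 4 vertices and 4 edges, delete both glued faces → V=43, E=88, F=47.
Check: V − E + F = 43 − 88 + 47 = 2.

43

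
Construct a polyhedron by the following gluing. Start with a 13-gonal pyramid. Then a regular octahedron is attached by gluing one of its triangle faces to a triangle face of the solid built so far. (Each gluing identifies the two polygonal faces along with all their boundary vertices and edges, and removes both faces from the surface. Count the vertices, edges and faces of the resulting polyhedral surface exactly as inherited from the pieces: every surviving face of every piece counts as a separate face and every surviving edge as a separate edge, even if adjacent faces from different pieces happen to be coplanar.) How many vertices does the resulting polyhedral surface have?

17

A 13-gonal pyramid: V=14, E=26, F=14.
Attach a regular octahedron (V=6, E=12, F=8) along a 3-gon: merge 3 vertices and 3 edges, delete both glued faces → V=17, E=35, F=20.
Check: V − E + F = 17 − 35 + 20 = 2.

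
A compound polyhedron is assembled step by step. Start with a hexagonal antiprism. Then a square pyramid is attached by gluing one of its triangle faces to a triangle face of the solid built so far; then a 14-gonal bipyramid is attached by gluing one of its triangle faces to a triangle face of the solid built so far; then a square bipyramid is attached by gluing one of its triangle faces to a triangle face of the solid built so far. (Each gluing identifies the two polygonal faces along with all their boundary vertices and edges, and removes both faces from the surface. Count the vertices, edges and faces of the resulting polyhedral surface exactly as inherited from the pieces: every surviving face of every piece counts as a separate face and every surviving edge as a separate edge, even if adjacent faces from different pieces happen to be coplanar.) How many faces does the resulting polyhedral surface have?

A hexagonal antiprism: V=12, E=24, F=14.
Attach a square pyramid (V=5, E=8, F=5) along a 3-gon: merge 3 vertices and 3 edges, delete both glued faces → V=14, E=29, F=17.
Attach a 14-gonal bipyramid (V=16, E=42, F=28) along a 3-gon: merge 3 vertices and 3 edges, delete both glued faces → V=27, E=68, F=43.
Attach a square bipyramid (V=6, E=12, F=8) along a 3-gon: merge 3 vertices and 3 edges, delete both glued faces → V=30, E=77, F=49.
Check: V − E + F = 30 − 77 + 49 = 2.

49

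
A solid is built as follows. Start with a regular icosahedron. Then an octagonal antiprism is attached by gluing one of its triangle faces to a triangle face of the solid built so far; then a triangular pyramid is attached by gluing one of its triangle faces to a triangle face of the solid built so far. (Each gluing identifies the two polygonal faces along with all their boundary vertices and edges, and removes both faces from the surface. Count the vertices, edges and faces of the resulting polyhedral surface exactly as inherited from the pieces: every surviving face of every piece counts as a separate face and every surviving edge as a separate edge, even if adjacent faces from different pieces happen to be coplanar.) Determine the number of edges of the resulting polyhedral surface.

A regular icosahedron: V=12, E=30, F=20.
Attach an octagonal antiprism (V=16, E=32, F=18) along a 3-gon: merge 3 vertices and 3 edges, delete both glued faces → V=25, E=59, F=36.
Attach a triangular pyramid (V=4, E=6, F=4) along a 3-gon: merge 3 vertices and 3 edges, delete both glued faces → V=26, E=62, F=38.
Check: V − E + F = 26 − 62 + 38 = 2.

62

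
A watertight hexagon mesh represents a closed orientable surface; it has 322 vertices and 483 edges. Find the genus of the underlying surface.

1

Every face is a hexagon and each edge borders two faces, so 6F = 2·483, giving F = 161.
χ = V − E + F = 322 − 483 + 161 = 0.
For a closed orientable surface χ = 2 − 2g, so g = (2 − (0))/2 = 1.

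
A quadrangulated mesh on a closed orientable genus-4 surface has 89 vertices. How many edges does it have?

χ = 2 − 2·4 = -6, and every face is a square so 4F = 2E.
V − E + F = -6 with E = 4F/2 gives 89 − (4/2 − 1)·F = -6, so F = 95 and E = 190.

190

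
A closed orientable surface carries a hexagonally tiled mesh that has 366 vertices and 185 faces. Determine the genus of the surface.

3

Every face is a hexagon, so 2E = 6·185 = 1110, giving E = 555.
χ = V − E + F = 366 − 555 + 185 = -4.
For a closed orientable surface χ = 2 − 2g, so g = (2 − (-4))/2 = 3.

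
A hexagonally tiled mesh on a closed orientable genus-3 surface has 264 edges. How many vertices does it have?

172

χ = 2 − 2·3 = -4, and every face is a hexagon so 6F = 2E.
F = 2E/6 = 88. Then V = -4 + E − F = -4 + 264 − 88 = 172.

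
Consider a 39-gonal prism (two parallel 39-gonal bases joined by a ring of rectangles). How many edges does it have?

A prism on an n-gon has two n-gon bases and n rectangular sides: V = 2·39 = 78, E = 3·39 = 117, F = 39 + 2 = 41.

117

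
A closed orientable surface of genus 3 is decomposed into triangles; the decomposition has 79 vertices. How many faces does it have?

166

χ = 2 − 2·3 = -4, and every face is a triangle so 3F = 2E.
V − E + F = -4 with E = 3F/2 gives 79 − (3/2 − 1)·F = -4, so F = 166 and E = 249.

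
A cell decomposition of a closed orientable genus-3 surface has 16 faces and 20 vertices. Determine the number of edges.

40

For a closed orientable surface of genus 3, χ = 2 − 2·3 = -4.
E = V + F − (-4) = 20 + 16 − (-4) = 40.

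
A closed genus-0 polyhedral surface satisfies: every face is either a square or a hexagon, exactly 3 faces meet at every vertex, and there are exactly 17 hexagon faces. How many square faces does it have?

Let x be the number of squares; then F = 17 + x.
Edge–face incidences: 2E = 6·17 + 4·x = 102 + 4x.
Every vertex has degree 3, so 3V = 2E.
Euler: V − E + F = 2 ⇒ (2E)/3 − E + (17 + x) = 2.
Multiply by 6: 2·(2E) − 3·(2E) + 6·(17 + x) = 12, i.e. 102 + 6x − (102 + 4x) = 12.
Collecting terms: 2x = 12, so x = 6.
Then 2E = 102 + 4·6 = 126, so E = 63, V = 2E/3 = 42, F = 17 + 6 = 23.

6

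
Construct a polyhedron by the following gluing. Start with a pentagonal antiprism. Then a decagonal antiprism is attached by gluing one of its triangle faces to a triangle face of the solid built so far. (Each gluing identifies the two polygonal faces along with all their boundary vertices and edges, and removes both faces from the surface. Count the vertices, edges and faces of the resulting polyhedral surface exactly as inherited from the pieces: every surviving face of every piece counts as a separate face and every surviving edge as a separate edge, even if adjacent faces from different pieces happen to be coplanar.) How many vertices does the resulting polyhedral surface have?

27

A pentagonal antiprism: V=10, E=20, F=12.
Attach a decagonal antiprism (V=20, E=40, F=22) along a 3-gon: merge 3 vertices and 3 edges, delete both glued faces → V=27, E=57, F=32.
Check: V − E + F = 27 − 57 + 32 = 2.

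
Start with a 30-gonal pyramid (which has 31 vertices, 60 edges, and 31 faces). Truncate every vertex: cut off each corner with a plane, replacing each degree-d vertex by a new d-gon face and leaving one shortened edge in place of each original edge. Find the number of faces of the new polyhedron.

Truncation replaces each original edge-end by a new vertex, so V′ = 2E = 120.
Each original edge survives, and each old vertex of degree d contributes d new edges; summing degrees gives Σd = 2E, so E′ = E + 2E = 3E = 180.
Each original face survives and each original vertex becomes one new face: F′ = F + V = 62.

62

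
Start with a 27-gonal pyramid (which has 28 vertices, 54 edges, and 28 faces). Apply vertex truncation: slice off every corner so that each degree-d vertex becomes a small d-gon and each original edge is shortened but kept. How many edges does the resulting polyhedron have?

Truncation replaces each original edge-end by a new vertex, so V′ = 2E = 108.
Each original edge survives, and each old vertex of degree d contributes d new edges; summing degrees gives Σd = 2E, so E′ = E + 2E = 3E = 162.
Each original face survives and each original vertex becomes one new face: F′ = F + V = 56.

162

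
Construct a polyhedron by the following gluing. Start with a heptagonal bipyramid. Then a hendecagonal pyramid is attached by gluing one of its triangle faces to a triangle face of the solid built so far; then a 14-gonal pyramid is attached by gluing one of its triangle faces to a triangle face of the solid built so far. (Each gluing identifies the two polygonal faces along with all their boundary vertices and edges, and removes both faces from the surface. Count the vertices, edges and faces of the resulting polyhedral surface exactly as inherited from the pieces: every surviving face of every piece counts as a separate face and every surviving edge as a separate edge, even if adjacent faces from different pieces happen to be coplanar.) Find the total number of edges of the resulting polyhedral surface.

A heptagonal bipyramid: V=9, E=21, F=14.
Attach a hendecagonal pyramid (V=12, E=22, F=12) along a 3-gon: merge 3 vertices and 3 edges, delete both glued faces → V=18, E=40, F=24.
Attach a 14-gonal pyramid (V=15, E=28, F=15) along a 3-gon: merge 3 vertices and 3 edges, delete both glued faces → V=30, E=65, F=37.
Check: V − E + F = 30 − 65 + 37 = 2.

65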